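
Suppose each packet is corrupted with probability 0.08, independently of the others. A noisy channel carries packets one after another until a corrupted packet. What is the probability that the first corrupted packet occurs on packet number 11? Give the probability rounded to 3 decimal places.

Geometric (trials to first success), p = 0.08.
P(Y = 11) = (1−p)^10 · p = 0.43439 · 0.08 = 0.03475

0.035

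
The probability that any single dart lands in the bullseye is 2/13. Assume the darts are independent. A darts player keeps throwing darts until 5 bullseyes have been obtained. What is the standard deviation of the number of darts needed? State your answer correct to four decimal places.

Y = total darts until the fifth success; negative binomial with r=5, p=0.153846.
SD(Y) = √[r(1−p)/p²] = √(178.750000) = 13.369742

13.3697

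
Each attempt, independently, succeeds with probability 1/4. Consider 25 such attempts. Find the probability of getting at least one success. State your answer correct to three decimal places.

P(at least one) = 1 − P(none) = 1 − (1 − 0.25)^25
= 1 − 0.00075 = 0.99925

0.999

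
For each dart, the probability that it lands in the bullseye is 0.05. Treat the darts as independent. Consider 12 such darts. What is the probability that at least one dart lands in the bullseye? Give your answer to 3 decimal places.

P(at least one) = 1 − P(none) = 1 − (1 − 0.05)^12
= 1 − 0.54036 = 0.45964

0.460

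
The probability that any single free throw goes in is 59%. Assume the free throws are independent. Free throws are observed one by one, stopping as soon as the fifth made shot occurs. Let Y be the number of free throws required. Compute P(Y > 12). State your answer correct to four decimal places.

0.0662

Needing more than 12 free throws ⇔ fewer than 5 successes in the first 12. With X ~ Binomial(12, 0.59), P(Y > 12) = P(X ≤ 4).
  k=0: C(12,0)·0.59^0·0.41^12 = 0.000023
  k=1: C(12,1)·0.59^1·0.41^11 = 0.000390
  k=2: C(12,2)·0.59^2·0.41^10 = 0.003084
  k=3: C(12,3)·0.59^3·0.41^9 = 0.014792
  k=4: C(12,4)·0.59^4·0.41^8 = 0.047894
P(X ≤ 4) = 0.066183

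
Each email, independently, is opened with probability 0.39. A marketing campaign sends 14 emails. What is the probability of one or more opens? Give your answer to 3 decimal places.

0.999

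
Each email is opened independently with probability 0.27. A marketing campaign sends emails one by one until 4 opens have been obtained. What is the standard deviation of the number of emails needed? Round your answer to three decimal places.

6.329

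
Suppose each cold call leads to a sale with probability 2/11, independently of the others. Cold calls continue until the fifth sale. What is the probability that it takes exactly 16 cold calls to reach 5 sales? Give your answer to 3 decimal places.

0.030

Y = trial on which the fifth success occurs; negative binomial, r=5, p=0.181818.
P(Y=16) = C(15,4) · p^5 · (1−p)^11
= 1365 · 0.00019869 · 0.10999 = 0.02983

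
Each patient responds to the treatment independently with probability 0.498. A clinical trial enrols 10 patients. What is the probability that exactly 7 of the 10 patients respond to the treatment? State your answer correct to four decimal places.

0.1153

X ~ Binomial(n=10, p=0.498).
P(X=7) = C(10,7) · p^7 · (1−p)^3
= 120 · 0.0075964 · 0.12651 = 0.115318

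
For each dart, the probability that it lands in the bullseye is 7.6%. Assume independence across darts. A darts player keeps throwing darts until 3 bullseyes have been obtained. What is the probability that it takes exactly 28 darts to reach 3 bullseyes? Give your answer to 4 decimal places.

Y = trial on which the third success occurs; negative binomial, r=3, p=0.076.
P(Y=28) = C(27,2) · p^3 · (1−p)^25
= 351 · 0.00043898 · 0.13861 = 0.021357

0.0214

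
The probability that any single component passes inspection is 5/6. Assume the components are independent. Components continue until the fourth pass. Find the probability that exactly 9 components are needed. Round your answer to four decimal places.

Y = trial on which the fourth success occurs; negative binomial, r=4, p=0.833333.
P(Y=9) = C(8,3) · p^4 · (1−p)^5
= 56 · 0.48225 · 0.0001286 = 0.003473

0.0035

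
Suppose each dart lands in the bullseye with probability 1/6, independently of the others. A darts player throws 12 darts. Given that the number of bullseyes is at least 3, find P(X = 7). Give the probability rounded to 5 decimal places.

0.00352

X ~ Binomial(12, 0.166667). Want P(X=7 | X≥3) = P(X=7) / P(X≥3).
P(X=7) = C(12,7)·0.166667^7·0.833333^5 = 0.0011370
P(X≥3) = 1 − 0.1121567 − 0.2691760 − 0.2960936 = 0.3225738
Ratio = 0.0011370 / 0.3225738 = 0.0035248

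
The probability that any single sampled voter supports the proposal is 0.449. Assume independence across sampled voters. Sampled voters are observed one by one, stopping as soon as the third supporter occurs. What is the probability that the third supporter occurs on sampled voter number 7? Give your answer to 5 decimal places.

0.12515

Y = trial on which the third success occurs; negative binomial, r=3, p=0.449.
P(Y=7) = C(6,2) · p^3 · (1−p)^4
= 15 · 0.090519 · 0.092174 = 0.1251517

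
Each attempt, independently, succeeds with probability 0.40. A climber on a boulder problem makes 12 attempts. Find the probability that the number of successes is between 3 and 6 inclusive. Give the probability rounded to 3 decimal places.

0.758

X ~ Binomial(12, 0.40); P(3 ≤ X ≤ 6) = Σ C(12,k) p^k (1−p)^(12−k) over k:
  k=3: C(12,3)·0.40^3·0.60^9 = 0.14189
  k=4: C(12,4)·0.40^4·0.60^8 = 0.21284
  k=5: C(12,5)·0.40^5·0.60^7 = 0.22703
  k=6: C(12,6)·0.40^6·0.60^6 = 0.17658
Total = 0.75834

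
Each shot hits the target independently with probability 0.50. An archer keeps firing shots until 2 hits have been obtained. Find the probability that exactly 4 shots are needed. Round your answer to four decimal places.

Y = trial on which the second success occurs; negative binomial, r=2, p=0.50.
P(Y=4) = C(3,1) · p^2 · (1−p)^2
= 3 · 0.25 · 0.25 = 0.187500

0.1875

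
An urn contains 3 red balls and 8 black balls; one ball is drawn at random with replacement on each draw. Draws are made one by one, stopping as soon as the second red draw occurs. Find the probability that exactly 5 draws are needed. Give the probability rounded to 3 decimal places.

Y = trial on which the second success occurs; negative binomial, r=2, p=0.272727.
P(Y=5) = C(4,1) · p^2 · (1−p)^3
= 4 · 0.07438 · 0.38467 = 0.11445

0.114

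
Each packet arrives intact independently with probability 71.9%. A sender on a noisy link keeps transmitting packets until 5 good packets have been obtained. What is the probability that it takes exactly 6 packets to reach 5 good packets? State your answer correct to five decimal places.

Y = trial on which the fifth success occurs; negative binomial, r=5, p=0.719.
P(Y=6) = C(5,4) · p^5 · (1−p)^1
= 5 · 0.19215 · 0.281 = 0.2699733

0.26997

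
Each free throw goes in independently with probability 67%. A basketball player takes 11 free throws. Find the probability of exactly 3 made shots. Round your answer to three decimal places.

0.007

X ~ Binomial(n=11, p=0.67).
P(X=3) = C(11,3) · p^3 · (1−p)^8
= 165 · 0.30076 · 0.00014064 = 0.00698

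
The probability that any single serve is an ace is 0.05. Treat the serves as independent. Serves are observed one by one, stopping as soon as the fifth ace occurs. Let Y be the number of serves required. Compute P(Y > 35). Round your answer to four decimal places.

0.9710

Needing more than 35 serves ⇔ fewer than 5 successes in the first 35. With X ~ Binomial(35, 0.05), P(Y > 35) = P(X ≤ 4).
  k=0: C(35,0)·0.05^0·0.95^35 = 0.166083
  k=1: C(35,1)·0.05^1·0.95^34 = 0.305943
  k=2: C(35,2)·0.05^2·0.95^33 = 0.273739
  k=3: C(35,3)·0.05^3·0.95^32 = 0.158480
  k=4: C(35,4)·0.05^4·0.95^31 = 0.066729
P(X ≤ 4) = 0.970974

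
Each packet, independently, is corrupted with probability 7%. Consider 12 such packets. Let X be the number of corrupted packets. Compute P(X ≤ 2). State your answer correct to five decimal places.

X ~ Binomial(12, 0.07); P(X ≤ 2) = Σ C(12,k) p^k (1−p)^(12−k) over k:
  k=0: C(12,0)·0.07^0·0.93^12 = 0.4185963
  k=1: C(12,1)·0.07^1·0.93^11 = 0.3780870
  k=2: C(12,2)·0.07^2·0.93^10 = 0.1565199
Total = 0.9532032

0.95320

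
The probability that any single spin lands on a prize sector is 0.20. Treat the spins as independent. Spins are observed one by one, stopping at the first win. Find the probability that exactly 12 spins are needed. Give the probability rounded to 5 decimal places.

Geometric (trials to first success), p = 0.20.
P(Y = 12) = (1−p)^11 · p = 0.085899 · 0.20 = 0.0171799

0.01718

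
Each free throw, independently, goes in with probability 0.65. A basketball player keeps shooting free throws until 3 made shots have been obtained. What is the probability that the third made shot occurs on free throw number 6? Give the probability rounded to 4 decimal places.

Y = trial on which the third success occurs; negative binomial, r=3, p=0.65.
P(Y=6) = C(5,2) · p^3 · (1−p)^3
= 10 · 0.27463 · 0.042875 = 0.117745

0.1177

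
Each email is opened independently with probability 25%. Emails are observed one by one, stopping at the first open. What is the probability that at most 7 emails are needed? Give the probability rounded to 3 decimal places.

Y = number of emails to the first success; geometric, p = 0.25.
P(Y ≤ 7) = 1 − (1−p)^7 = 1 − 0.13348 = 0.86652

0.867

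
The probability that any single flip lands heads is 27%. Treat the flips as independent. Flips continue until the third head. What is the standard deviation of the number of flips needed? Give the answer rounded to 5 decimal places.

Y = total flips until the third success; negative binomial with r=3, p=0.27.
SD(Y) = √[r(1−p)/p²] = √(30.0411523) = 5.4809810

5.48098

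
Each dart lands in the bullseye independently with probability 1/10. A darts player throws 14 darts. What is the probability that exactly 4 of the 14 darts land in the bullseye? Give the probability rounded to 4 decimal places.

X ~ Binomial(n=14, p=0.10).
P(X=4) = C(14,4) · p^4 · (1−p)^10
= 1001 · 0.0001 · 0.34868 = 0.034903

0.0349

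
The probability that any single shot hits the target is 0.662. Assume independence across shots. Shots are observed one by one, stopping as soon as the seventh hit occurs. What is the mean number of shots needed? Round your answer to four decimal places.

Y = total shots until the seventh success; negative binomial with r=7, p=0.662.
E[Y] = r / p = 7 / 0.662 = 10.574018

10.5740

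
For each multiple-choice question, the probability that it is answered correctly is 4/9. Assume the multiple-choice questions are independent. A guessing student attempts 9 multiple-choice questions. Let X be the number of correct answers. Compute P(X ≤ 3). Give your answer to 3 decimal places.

0.374

X ~ Binomial(9, 0.444444); P(X ≤ 3) = Σ C(9,k) p^k (1−p)^(9−k) over k:
  k=0: C(9,0)·0.444444^0·0.555556^9 = 0.00504
  k=1: C(9,1)·0.444444^1·0.555556^8 = 0.03630
  k=2: C(9,2)·0.444444^2·0.555556^7 = 0.11615
  k=3: C(9,3)·0.444444^3·0.555556^6 = 0.21682
Total = 0.37431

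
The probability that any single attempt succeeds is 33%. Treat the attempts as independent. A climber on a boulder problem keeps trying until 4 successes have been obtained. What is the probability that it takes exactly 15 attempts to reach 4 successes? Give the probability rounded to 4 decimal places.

Y = trial on which the fourth success occurs; negative binomial, r=4, p=0.33.
P(Y=15) = C(14,3) · p^4 · (1−p)^11
= 364 · 0.011859 · 0.012213 = 0.052721

0.0527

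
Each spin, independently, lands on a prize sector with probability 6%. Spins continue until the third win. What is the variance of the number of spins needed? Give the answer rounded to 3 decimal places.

783.333

Y = total spins until the third success; negative binomial with r=3, p=0.06.
Var(Y) = r(1−p)/p² = 3·0.94 / 0.06² = 783.33333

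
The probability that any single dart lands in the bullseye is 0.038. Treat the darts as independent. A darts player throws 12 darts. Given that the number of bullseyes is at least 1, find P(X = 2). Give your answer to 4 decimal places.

X ~ Binomial(12, 0.038). Want P(X=2 | X≥1) = P(X=2) / P(X≥1).
P(X=2) = C(12,2)·0.038^2·0.962^10 = 0.064694
P(X≥1) = 1 − 0.628204 = 0.371796
Ratio = 0.064694 / 0.371796 = 0.174003

0.1740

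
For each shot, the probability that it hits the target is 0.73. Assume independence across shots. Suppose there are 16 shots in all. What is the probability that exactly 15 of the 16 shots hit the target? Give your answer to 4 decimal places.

0.0385

X ~ Binomial(n=16, p=0.73).
P(X=15) = C(16,15) · p^15 · (1−p)^1
= 16 · 0.0089093 · 0.27 = 0.038488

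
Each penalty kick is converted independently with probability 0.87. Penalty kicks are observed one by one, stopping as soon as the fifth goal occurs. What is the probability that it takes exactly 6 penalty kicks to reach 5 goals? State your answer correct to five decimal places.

0.32397

Y = trial on which the fifth success occurs; negative binomial, r=5, p=0.87.
P(Y=6) = C(5,4) · p^5 · (1−p)^1
= 5 · 0.49842 · 0.13 = 0.3239736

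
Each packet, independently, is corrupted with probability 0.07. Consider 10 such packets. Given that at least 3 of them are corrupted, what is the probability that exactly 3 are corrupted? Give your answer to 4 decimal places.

X ~ Binomial(10, 0.07). Want P(X=3 | X≥3) = P(X=3) / P(X≥3).
P(X=3) = C(10,3)·0.07^3·0.93^7 = 0.024766
P(X≥3) = 1 − 0.483982 − 0.364288 − 0.123388 = 0.028342
Ratio = 0.024766 / 0.028342 = 0.873823

0.8738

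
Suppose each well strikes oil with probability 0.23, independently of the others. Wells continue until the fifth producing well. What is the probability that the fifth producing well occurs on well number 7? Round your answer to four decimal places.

0.0057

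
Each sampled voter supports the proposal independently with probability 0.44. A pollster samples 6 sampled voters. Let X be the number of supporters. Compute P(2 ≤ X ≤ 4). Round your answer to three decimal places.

X ~ Binomial(6, 0.44); P(2 ≤ X ≤ 4) = Σ C(6,k) p^k (1−p)^(6−k) over k:
  k=2: C(6,2)·0.44^2·0.56^4 = 0.28559
  k=3: C(6,3)·0.44^3·0.56^3 = 0.29919
  k=4: C(6,4)·0.44^4·0.56^2 = 0.17631
Total = 0.76110

0.761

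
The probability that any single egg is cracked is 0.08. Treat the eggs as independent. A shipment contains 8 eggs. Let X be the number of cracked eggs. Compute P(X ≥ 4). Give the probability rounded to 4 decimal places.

0.0022

X ~ Binomial(8, 0.08); P(X ≥ 4) = Σ C(8,k) p^k (1−p)^(8−k) over k:
  k=4: C(8,4)·0.08^4·0.92^4 = 0.002054
  k=5: C(8,5)·0.08^5·0.92^3 = 0.000143
  k=6: C(8,6)·0.08^6·0.92^2 = 0.000006
  k=7: C(8,7)·0.08^7·0.92^1 = 0.000000
  k=8: C(8,8)·0.08^8·0.92^0 = 0.000000
Total = 0.002203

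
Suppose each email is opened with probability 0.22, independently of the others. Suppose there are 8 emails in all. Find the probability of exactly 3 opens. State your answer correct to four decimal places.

0.1722

X ~ Binomial(n=8, p=0.22).
P(X=3) = C(8,3) · p^3 · (1−p)^5
= 56 · 0.010648 · 0.28872 = 0.172159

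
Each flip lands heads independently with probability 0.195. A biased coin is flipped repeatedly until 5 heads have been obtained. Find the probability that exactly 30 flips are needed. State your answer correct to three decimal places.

Y = trial on which the fifth success occurs; negative binomial, r=5, p=0.195.
P(Y=30) = C(29,4) · p^5 · (1−p)^25
= 23751 · 0.00028195 · 0.0044147 = 0.02956

0.030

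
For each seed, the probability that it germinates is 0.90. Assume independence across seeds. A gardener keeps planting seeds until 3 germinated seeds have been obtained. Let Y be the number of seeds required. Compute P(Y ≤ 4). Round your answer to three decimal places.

0.948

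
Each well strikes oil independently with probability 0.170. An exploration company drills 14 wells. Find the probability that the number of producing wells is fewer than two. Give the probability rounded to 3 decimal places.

0.285

X ~ Binomial(14, 0.17); P(X ≤ 1) = Σ C(14,k) p^k (1−p)^(14−k) over k:
  k=0: C(14,0)·0.17^0·0.83^14 = 0.07364
  k=1: C(14,1)·0.17^1·0.83^13 = 0.21115
Total = 0.28479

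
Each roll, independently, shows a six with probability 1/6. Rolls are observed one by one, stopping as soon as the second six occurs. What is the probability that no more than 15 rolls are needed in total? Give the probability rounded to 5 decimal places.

Finishing within 15 rolls ⇔ at least 2 successes in the first 15. With X ~ Binomial(15, 0.166667), P(Y ≤ 15) = 1 − P(X ≤ 1).
  k=0: C(15,0)·0.166667^0·0.833333^15 = 0.0649055
  k=1: C(15,1)·0.166667^1·0.833333^14 = 0.1947164
1 − 0.2596219 = 0.7403781

0.74038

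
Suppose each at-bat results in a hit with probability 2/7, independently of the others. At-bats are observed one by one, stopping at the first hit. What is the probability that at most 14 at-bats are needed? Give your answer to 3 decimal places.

0.991

Y = number of at-bats to the first success; geometric, p = 0.285714.
P(Y ≤ 14) = 1 − (1−p)^14 = 1 − 0.00900 = 0.99100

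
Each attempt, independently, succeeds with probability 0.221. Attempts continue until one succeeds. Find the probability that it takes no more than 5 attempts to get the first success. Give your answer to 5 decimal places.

0.71313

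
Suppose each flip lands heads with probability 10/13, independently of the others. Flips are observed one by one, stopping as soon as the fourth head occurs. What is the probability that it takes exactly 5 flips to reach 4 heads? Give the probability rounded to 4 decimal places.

0.3232

Y = trial on which the fourth success occurs; negative binomial, r=4, p=0.769231.
P(Y=5) = C(4,3) · p^4 · (1−p)^1
= 4 · 0.35013 · 0.23077 = 0.323195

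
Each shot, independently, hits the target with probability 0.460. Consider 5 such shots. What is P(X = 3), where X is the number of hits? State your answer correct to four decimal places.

X ~ Binomial(n=5, p=0.46).
P(X=3) = C(5,3) · p^3 · (1−p)^2
= 10 · 0.097336 · 0.2916 = 0.283832

0.2838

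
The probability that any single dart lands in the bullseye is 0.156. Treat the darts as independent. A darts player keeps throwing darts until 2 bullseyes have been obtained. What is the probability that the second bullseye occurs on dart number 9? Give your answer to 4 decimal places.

0.0594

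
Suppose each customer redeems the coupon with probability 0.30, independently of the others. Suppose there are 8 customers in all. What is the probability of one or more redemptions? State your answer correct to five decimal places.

P(at least one) = 1 − P(none) = 1 − (1 − 0.30)^8
= 1 − 0.0576480 = 0.9423520

0.94235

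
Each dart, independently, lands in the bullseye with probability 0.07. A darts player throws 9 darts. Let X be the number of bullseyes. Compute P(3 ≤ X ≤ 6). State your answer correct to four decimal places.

0.0209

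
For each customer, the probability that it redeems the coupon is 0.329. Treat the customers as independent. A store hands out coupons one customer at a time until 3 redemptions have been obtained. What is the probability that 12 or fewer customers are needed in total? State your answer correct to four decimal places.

0.8105

Finishing within 12 customers ⇔ at least 3 successes in the first 12. With X ~ Binomial(12, 0.329), P(Y ≤ 12) = 1 − P(X ≤ 2).
  k=0: C(12,0)·0.329^0·0.671^12 = 0.008330
  k=1: C(12,1)·0.329^1·0.671^11 = 0.049015
  k=2: C(12,2)·0.329^2·0.671^10 = 0.132179
1 − 0.189524 = 0.810476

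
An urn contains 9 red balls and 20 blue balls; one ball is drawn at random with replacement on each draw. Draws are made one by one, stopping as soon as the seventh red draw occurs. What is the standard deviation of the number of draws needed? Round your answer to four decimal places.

7.0798

Y = total draws until the seventh success; negative binomial with r=7, p=0.310345.
SD(Y) = √[r(1−p)/p²] = √(50.123457) = 7.079792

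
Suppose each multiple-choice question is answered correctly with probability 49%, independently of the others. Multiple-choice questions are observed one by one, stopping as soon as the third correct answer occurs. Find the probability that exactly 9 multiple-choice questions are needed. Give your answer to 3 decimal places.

0.058

Y = trial on which the third success occurs; negative binomial, r=3, p=0.49.
P(Y=9) = C(8,2) · p^3 · (1−p)^6
= 28 · 0.11765 · 0.017596 = 0.05797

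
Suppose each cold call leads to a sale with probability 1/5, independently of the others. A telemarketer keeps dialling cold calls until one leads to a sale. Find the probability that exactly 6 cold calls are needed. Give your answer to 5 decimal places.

0.06554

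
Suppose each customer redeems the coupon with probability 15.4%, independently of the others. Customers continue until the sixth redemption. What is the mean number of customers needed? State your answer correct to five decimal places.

38.96104

Y = total customers until the sixth success; negative binomial with r=6, p=0.154.
E[Y] = r / p = 6 / 0.154 = 38.9610390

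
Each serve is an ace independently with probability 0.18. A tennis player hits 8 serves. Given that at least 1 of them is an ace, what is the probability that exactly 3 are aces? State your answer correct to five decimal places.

X ~ Binomial(8, 0.18). Want P(X=3 | X≥1) = P(X=3) / P(X≥1).
P(X=3) = C(8,3)·0.18^3·0.82^5 = 0.1210807
P(X≥1) = 1 − 0.2044141 = 0.7955859
Ratio = 0.1210807 / 0.7955859 = 0.1521906

0.15219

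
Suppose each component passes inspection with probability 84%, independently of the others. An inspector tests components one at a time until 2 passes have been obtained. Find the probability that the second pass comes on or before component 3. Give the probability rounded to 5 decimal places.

0.93139

Finishing within 3 components ⇔ at least 2 successes in the first 3. With X ~ Binomial(3, 0.84), P(Y ≤ 3) = 1 − P(X ≤ 1).
  k=0: C(3,0)·0.84^0·0.16^3 = 0.0040960
  k=1: C(3,1)·0.84^1·0.16^2 = 0.0645120
1 − 0.0686080 = 0.9313920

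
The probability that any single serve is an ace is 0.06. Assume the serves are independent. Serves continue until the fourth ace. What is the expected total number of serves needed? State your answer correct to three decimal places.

Y = total serves until the fourth success; negative binomial with r=4, p=0.06.
E[Y] = r / p = 4 / 0.06 = 66.66667

66.667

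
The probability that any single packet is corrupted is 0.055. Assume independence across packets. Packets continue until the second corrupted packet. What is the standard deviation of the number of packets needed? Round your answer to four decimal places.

24.9959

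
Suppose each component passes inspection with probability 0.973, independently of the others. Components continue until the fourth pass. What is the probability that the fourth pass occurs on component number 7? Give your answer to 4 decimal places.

0.0004

Y = trial on which the fourth success occurs; negative binomial, r=4, p=0.973.
P(Y=7) = C(6,3) · p^4 · (1−p)^3
= 20 · 0.8963 · 1.9683e-05 = 0.000353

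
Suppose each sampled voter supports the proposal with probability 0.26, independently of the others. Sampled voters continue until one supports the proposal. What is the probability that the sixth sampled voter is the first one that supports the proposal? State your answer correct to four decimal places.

Geometric (trials to first success), p = 0.26.
P(Y = 6) = (1−p)^5 · p = 0.2219 · 0.26 = 0.057694

0.0577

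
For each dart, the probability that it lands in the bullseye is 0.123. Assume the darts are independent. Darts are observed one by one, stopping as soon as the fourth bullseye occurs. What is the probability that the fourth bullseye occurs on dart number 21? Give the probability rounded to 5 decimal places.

0.02802

Y = trial on which the fourth success occurs; negative binomial, r=4, p=0.123.
P(Y=21) = C(20,3) · p^4 · (1−p)^17
= 1140 · 0.00022889 · 0.1074 = 0.0280232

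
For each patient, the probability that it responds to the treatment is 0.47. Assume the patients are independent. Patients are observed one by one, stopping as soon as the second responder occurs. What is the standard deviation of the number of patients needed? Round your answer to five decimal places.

2.19056

Y = total patients until the second success; negative binomial with r=2, p=0.47.
SD(Y) = √[r(1−p)/p²] = √(4.7985514) = 2.1905596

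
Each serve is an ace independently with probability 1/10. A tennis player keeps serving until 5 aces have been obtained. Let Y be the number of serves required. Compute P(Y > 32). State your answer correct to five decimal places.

Needing more than 32 serves ⇔ fewer than 5 successes in the first 32. With X ~ Binomial(32, 0.10), P(Y > 32) = P(X ≤ 4).
  k=0: C(32,0)·0.10^0·0.90^32 = 0.0343368
  k=1: C(32,1)·0.10^1·0.90^31 = 0.1220865
  k=2: C(32,2)·0.10^2·0.90^30 = 0.2102601
  k=3: C(32,3)·0.10^3·0.90^29 = 0.2336224
  k=4: C(32,4)·0.10^4·0.90^28 = 0.1881958
P(X ≤ 4) = 0.7885017

0.78850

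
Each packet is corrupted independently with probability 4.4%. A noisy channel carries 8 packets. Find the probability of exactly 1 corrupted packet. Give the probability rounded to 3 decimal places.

0.257

X ~ Binomial(n=8, p=0.044).
P(X=1) = C(8,1) · p^1 · (1−p)^7
= 8 · 0.044 · 0.7298 = 0.25689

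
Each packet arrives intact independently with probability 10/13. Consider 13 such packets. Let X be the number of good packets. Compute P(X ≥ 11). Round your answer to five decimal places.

0.39356

X ~ Binomial(13, 0.769231); P(X ≥ 11) = Σ C(13,k) p^k (1−p)^(13−k) over k:
  k=11: C(13,11)·0.769231^11·0.230769^2 = 0.2317787
  k=12: C(13,12)·0.769231^12·0.230769^1 = 0.1287659
  k=13: C(13,13)·0.769231^13·0.230769^0 = 0.0330169
Total = 0.3935616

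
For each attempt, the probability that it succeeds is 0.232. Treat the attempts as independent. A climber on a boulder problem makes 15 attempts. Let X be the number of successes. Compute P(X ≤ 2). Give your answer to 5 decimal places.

X ~ Binomial(15, 0.232); P(X ≤ 2) = Σ C(15,k) p^k (1−p)^(15−k) over k:
  k=0: C(15,0)·0.232^0·0.768^15 = 0.0190730
  k=1: C(15,1)·0.232^1·0.768^14 = 0.0864244
  k=2: C(15,2)·0.232^2·0.768^13 = 0.1827516
Total = 0.2882489

0.28825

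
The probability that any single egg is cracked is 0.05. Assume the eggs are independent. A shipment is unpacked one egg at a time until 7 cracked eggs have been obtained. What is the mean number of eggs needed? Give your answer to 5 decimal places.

140.00000

Y = total eggs until the seventh success; negative binomial with r=7, p=0.05.
E[Y] = r / p = 7 / 0.05 = 140.0000000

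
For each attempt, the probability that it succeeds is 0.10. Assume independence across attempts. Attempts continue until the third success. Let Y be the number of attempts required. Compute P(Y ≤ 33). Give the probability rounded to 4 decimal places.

0.6543

Finishing within 33 attempts ⇔ at least 3 successes in the first 33. With X ~ Binomial(33, 0.10), P(Y ≤ 33) = 1 − P(X ≤ 2).
  k=0: C(33,0)·0.10^0·0.90^33 = 0.030903
  k=1: C(33,1)·0.10^1·0.90^32 = 0.113312
  k=2: C(33,2)·0.10^2·0.90^31 = 0.201443
1 − 0.345658 = 0.654342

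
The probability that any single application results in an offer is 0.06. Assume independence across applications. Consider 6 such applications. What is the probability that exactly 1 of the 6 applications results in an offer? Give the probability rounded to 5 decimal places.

0.26421

X ~ Binomial(n=6, p=0.06).
P(X=1) = C(6,1) · p^1 · (1−p)^5
= 6 · 0.06 · 0.7339 = 0.2642054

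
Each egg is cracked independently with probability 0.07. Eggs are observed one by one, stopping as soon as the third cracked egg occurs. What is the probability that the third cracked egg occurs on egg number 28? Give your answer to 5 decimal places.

0.01962

Y = trial on which the third success occurs; negative binomial, r=3, p=0.07.
P(Y=28) = C(27,2) · p^3 · (1−p)^25
= 351 · 0.000343 · 0.16296 = 0.0196189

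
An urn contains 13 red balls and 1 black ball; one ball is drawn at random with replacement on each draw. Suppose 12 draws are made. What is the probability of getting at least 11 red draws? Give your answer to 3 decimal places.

0.790

X ~ Binomial(12, 0.928571); P(X ≥ 11) = Σ C(12,k) p^k (1−p)^(12−k) over k:
  k=11: C(12,11)·0.928571^11·0.071429^1 = 0.37933
  k=12: C(12,12)·0.928571^12·0.071429^0 = 0.41095
Total = 0.79028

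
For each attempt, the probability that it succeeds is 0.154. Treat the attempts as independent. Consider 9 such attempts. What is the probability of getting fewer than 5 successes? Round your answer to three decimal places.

0.994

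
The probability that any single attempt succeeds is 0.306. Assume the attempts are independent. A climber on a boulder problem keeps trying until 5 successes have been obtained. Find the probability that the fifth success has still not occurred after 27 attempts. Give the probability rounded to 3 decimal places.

0.052

Needing more than 27 attempts ⇔ fewer than 5 successes in the first 27. With X ~ Binomial(27, 0.306), P(Y > 27) = P(X ≤ 4).
  k=0: C(27,0)·0.306^0·0.694^27 = 0.00005
  k=1: C(27,1)·0.306^1·0.694^26 = 0.00062
  k=2: C(27,2)·0.306^2·0.694^25 = 0.00355
  k=3: C(27,3)·0.306^3·0.694^24 = 0.01306
  k=4: C(27,4)·0.306^4·0.694^23 = 0.03455
P(X ≤ 4) = 0.05183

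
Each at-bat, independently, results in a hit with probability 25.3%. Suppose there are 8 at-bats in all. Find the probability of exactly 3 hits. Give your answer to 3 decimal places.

0.211

X ~ Binomial(n=8, p=0.253).
P(X=3) = C(8,3) · p^3 · (1−p)^5
= 56 · 0.016194 · 0.2326 = 0.21094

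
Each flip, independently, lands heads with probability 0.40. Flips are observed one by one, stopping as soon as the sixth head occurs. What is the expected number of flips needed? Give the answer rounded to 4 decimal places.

15.0000

Y = total flips until the sixth success; negative binomial with r=6, p=0.40.
E[Y] = r / p = 6 / 0.40 = 15.000000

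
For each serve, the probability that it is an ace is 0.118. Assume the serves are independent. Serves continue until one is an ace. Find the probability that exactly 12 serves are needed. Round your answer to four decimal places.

Geometric (trials to first success), p = 0.118.
P(Y = 12) = (1−p)^11 · p = 0.25128 · 0.118 = 0.029651

0.0297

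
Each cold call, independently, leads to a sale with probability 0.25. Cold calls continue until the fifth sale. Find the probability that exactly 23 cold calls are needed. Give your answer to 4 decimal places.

0.0403

Y = trial on which the fifth success occurs; negative binomial, r=5, p=0.25.
P(Y=23) = C(22,4) · p^5 · (1−p)^18
= 7315 · 0.00097656 · 0.0056377 = 0.040273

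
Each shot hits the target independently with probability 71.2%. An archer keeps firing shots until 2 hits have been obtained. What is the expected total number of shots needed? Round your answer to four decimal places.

Y = total shots until the second success; negative binomial with r=2, p=0.712.
E[Y] = r / p = 2 / 0.712 = 2.808989

2.8090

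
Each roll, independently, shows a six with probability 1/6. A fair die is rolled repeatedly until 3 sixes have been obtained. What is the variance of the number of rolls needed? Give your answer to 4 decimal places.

90.0000

Y = total rolls until the third success; negative binomial with r=3, p=0.166667.
Var(Y) = r(1−p)/p² = 3·0.833333 / 0.166667² = 90.000000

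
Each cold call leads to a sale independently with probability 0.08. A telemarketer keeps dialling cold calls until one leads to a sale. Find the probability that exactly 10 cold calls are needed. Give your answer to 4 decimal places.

0.0378

Geometric (trials to first success), p = 0.08.
P(Y = 10) = (1−p)^9 · p = 0.47216 · 0.08 = 0.037773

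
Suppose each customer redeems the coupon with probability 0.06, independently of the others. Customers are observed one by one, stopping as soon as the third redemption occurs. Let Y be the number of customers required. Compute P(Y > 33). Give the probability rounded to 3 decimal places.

0.682

Needing more than 33 customers ⇔ fewer than 3 successes in the first 33. With X ~ Binomial(33, 0.06), P(Y > 33) = P(X ≤ 2).
  k=0: C(33,0)·0.06^0·0.94^33 = 0.12978
  k=1: C(33,1)·0.06^1·0.94^32 = 0.27337
  k=2: C(33,2)·0.06^2·0.94^31 = 0.27919
P(X ≤ 2) = 0.68235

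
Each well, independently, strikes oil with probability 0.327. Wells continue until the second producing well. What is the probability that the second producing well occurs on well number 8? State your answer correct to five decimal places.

Y = trial on which the second success occurs; negative binomial, r=2, p=0.327.
P(Y=8) = C(7,1) · p^2 · (1−p)^6
= 7 · 0.10693 · 0.092916 = 0.0695479

0.06955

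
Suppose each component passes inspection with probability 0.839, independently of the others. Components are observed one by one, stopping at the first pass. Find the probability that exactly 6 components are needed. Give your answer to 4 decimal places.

Geometric (trials to first success), p = 0.839.
P(Y = 6) = (1−p)^5 · p = 0.00010818 · 0.839 = 0.000091

0.0001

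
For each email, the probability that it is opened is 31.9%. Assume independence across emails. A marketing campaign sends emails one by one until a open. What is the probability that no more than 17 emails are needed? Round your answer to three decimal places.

Y = number of emails to the first success; geometric, p = 0.319.
P(Y ≤ 17) = 1 − (1−p)^17 = 1 − 0.00146 = 0.99854

0.999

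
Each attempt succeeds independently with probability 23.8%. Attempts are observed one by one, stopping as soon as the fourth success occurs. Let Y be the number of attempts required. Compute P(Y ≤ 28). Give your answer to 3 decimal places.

0.927

Finishing within 28 attempts ⇔ at least 4 successes in the first 28. With X ~ Binomial(28, 0.238), P(Y ≤ 28) = 1 − P(X ≤ 3).
  k=0: C(28,0)·0.238^0·0.762^28 = 0.00050
  k=1: C(28,1)·0.238^1·0.762^27 = 0.00433
  k=2: C(28,2)·0.238^2·0.762^26 = 0.01826
  k=3: C(28,3)·0.238^3·0.762^25 = 0.04943
1 − 0.07251 = 0.92749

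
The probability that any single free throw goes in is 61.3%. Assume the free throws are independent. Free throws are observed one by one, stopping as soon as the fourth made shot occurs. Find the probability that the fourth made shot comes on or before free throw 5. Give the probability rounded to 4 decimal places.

Finishing within 5 free throws ⇔ at least 4 successes in the first 5. With X ~ Binomial(5, 0.613), P(Y ≤ 5) = 1 − P(X ≤ 3).
  k=0: C(5,0)·0.613^0·0.387^5 = 0.008681
  k=1: C(5,1)·0.613^1·0.387^4 = 0.068750
  k=2: C(5,2)·0.613^2·0.387^3 = 0.217798
  k=3: C(5,3)·0.613^3·0.387^2 = 0.344987
1 − 0.640216 = 0.359784

0.3598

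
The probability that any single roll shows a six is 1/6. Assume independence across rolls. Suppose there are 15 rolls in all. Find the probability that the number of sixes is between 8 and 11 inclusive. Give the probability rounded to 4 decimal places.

X ~ Binomial(15, 0.166667); P(8 ≤ X ≤ 11) = Σ C(15,k) p^k (1−p)^(15−k) over k:
  k=8: C(15,8)·0.166667^8·0.833333^7 = 0.001069
  k=9: C(15,9)·0.166667^9·0.833333^6 = 0.000166
  k=10: C(15,10)·0.166667^10·0.833333^5 = 0.000020
  k=11: C(15,11)·0.166667^11·0.833333^4 = 0.000002
Total = 0.001257

0.0013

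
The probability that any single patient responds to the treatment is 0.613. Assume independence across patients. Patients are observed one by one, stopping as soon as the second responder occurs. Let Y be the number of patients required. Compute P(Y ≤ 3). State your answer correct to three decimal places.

0.667

Finishing within 3 patients ⇔ at least 2 successes in the first 3. With X ~ Binomial(3, 0.613), P(Y ≤ 3) = 1 − P(X ≤ 1).
  k=0: C(3,0)·0.613^0·0.387^3 = 0.05796
  k=1: C(3,1)·0.613^1·0.387^2 = 0.27543
1 − 0.33339 = 0.66661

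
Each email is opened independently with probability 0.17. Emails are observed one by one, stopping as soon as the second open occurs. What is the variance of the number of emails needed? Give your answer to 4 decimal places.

Y = total emails until the second success; negative binomial with r=2, p=0.17.
Var(Y) = r(1−p)/p² = 2·0.83 / 0.17² = 57.439446

57.4394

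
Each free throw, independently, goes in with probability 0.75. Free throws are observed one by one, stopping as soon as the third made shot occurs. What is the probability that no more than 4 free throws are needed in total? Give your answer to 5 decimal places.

Finishing within 4 free throws ⇔ at least 3 successes in the first 4. With X ~ Binomial(4, 0.75), P(Y ≤ 4) = 1 − P(X ≤ 2).
  k=0: C(4,0)·0.75^0·0.25^4 = 0.0039062
  k=1: C(4,1)·0.75^1·0.25^3 = 0.0468750
  k=2: C(4,2)·0.75^2·0.25^2 = 0.2109375
1 − 0.2617188 = 0.7382812

0.73828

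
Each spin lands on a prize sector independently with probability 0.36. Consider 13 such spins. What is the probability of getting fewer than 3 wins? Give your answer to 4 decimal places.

X ~ Binomial(13, 0.36); P(X ≤ 2) = Σ C(13,k) p^k (1−p)^(13−k) over k:
  k=0: C(13,0)·0.36^0·0.64^13 = 0.003022
  k=1: C(13,1)·0.36^1·0.64^12 = 0.022101
  k=2: C(13,2)·0.36^2·0.64^11 = 0.074590
Total = 0.099713

0.0997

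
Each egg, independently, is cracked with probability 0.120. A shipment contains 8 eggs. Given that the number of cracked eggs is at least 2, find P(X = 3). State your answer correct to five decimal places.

X ~ Binomial(8, 0.12). Want P(X=3 | X≥2) = P(X=3) / P(X≥2).
P(X=3) = C(8,3)·0.12^3·0.88^5 = 0.0510676
P(X≥2) = 1 − 0.3596345 − 0.3923286 = 0.2480369
Ratio = 0.0510676 / 0.2480369 = 0.2058870

0.20589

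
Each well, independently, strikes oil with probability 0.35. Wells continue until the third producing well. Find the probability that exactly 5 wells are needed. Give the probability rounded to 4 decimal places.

Y = trial on which the third success occurs; negative binomial, r=3, p=0.35.
P(Y=5) = C(4,2) · p^3 · (1−p)^2
= 6 · 0.042875 · 0.4225 = 0.108688

0.1087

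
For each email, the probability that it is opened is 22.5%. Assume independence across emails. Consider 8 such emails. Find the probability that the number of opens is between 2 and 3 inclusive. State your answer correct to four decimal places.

X ~ Binomial(8, 0.225); P(2 ≤ X ≤ 3) = Σ C(8,k) p^k (1−p)^(8−k) over k:
  k=2: C(8,2)·0.225^2·0.775^6 = 0.307138
  k=3: C(8,3)·0.225^3·0.775^5 = 0.178338
Total = 0.485476

0.4855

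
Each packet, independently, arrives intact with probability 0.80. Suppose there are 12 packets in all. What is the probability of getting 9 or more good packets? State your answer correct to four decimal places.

X ~ Binomial(12, 0.80); P(X ≥ 9) = Σ C(12,k) p^k (1−p)^(12−k) over k:
  k=9: C(12,9)·0.80^9·0.20^3 = 0.236223
  k=10: C(12,10)·0.80^10·0.20^2 = 0.283468
  k=11: C(12,11)·0.80^11·0.20^1 = 0.206158
  k=12: C(12,12)·0.80^12·0.20^0 = 0.068719
Total = 0.794569

0.7946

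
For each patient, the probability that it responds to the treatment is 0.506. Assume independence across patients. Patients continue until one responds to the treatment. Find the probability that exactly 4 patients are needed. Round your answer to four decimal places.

0.0610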